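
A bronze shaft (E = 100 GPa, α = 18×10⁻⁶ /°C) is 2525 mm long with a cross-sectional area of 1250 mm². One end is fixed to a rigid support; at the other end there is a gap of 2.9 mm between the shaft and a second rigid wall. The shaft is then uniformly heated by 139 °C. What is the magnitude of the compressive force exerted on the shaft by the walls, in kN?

If the wall were absent the shaft would grow by αΔT L = 18×10⁻⁶ × 139 × 2525 = 6.318 mm.
The gap closes (δ_free > 2.9 mm) and the wall then resists a further 6.318 − 2.9 = 3.418 mm of expansion.
That suppressed elongation corresponds to σ = E·Δ/L = 100×10³ × 3.418/2525 = 135.3 MPa.
P = σA = 135.3 × 1250 = 169.2 kN.

P ≈ 169 kN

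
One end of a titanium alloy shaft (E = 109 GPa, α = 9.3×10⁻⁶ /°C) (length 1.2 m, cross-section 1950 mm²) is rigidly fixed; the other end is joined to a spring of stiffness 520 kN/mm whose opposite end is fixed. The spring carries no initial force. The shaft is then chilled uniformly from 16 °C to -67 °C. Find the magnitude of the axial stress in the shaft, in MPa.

If the spring were absent the shaft would shorten by αΔT L = 9.3×10⁻⁶ × 83 × 1200 = 0.9263 mm.
Let P be the tensile force in the spring. The shaft extends elastically by PL/(AE) and the spring stretches by P/k; together these equal δ_free.
So P = δ_free / [L/(AE) + 1/k] = 0.9263 / [ 1200/(1950×109×10³) + 1/(520×10³) ].
P = 0.9263 / 7.569×10⁻⁶ = 122400 N.
σ = P/A = 122400/1950 = 62.76 MPa.

σ ≈ 62.8 MPa (tensile)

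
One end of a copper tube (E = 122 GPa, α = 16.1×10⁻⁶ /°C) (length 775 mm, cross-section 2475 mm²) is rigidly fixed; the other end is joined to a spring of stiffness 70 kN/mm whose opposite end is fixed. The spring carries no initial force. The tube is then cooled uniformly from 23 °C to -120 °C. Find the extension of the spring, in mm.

Free thermal contraction: δ_free = αΔT L = 16.1×10⁻⁶ × 143 × 775 = 1.784 mm.
Let P be the tensile force in the spring. The tube extends elastically by PL/(AE) and the spring stretches by P/k; together these equal δ_free.
So P = δ_free / [L/(AE) + 1/k] = 1.784 / [ 775/(2475×122×10³) + 1/(70×10³) ].
P = 1.784 / 1.685×10⁻⁵ = 105900 N.
Spring extension = P/k = 105900/(70×10³) = 1.513 mm.

δ ≈ 1.51 mm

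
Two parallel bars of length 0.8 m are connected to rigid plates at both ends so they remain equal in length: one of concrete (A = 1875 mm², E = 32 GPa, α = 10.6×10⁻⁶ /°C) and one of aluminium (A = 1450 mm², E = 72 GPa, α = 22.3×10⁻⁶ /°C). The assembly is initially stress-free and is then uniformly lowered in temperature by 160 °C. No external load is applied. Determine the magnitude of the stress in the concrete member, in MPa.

Both members must finish at the same length. With the larger α, the aluminium tends to over-contract; the plates restrain it, putting the aluminium in tension and the concrete in compression. With no external load the two internal forces are equal and opposite, magnitude P.
Setting the final lengths equal and cancelling L: (α₁ − α₂)ΔT = P/(A₁E₁) + P/(A₂E₂).
|α₁ − α₂|·ΔT = 11.7×10⁻⁶ × 160 = 0.001872.
1/(A₁E₁) + 1/(A₂E₂) = 1/(1875×32×10³) + 1/(1450×72×10³) = 2.625×10⁻⁸ N⁻¹.
P = 0.001872 / 2.625×10⁻⁸ = 71330 N = 71.33 kN.
σ_{concrete} = P/A₁ = 71330/1875 = 38.04 MPa, compressive.

σ ≈ 38 MPa (compressive)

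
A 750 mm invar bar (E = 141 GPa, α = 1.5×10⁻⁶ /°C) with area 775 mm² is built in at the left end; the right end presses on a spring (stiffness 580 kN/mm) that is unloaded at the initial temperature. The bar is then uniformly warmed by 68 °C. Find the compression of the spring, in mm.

δ ≈ 0.0154 mm

If the spring were absent the bar would lengthen by αΔT L = 1.5×10⁻⁶ × 68 × 750 = 0.0765 mm.
Let P be the compressive force at the spring. The bar shortens elastically by PL/(AE) and the spring compresses by P/k; together these equal δ_free.
So P = δ_free / [L/(AE) + 1/k] = 0.0765 / [ 750/(775×141×10³) + 1/(580×10³) ].
P = 0.0765 / 8.588×10⁻⁶ = 8908 N.
Spring compression = P/k = 8908/(580×10³) = 0.01536 mm.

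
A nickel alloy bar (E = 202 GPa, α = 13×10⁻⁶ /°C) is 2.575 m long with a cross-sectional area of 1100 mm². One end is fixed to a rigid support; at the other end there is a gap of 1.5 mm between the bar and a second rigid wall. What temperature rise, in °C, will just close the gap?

Contact occurs when the free expansion equals the gap: αΔT L = 1.5 mm.
So ΔT = g/(αL) = 1.5/(13×10⁻⁶ × 2575) = 44.81 °C.

ΔT ≈ 44.8 °C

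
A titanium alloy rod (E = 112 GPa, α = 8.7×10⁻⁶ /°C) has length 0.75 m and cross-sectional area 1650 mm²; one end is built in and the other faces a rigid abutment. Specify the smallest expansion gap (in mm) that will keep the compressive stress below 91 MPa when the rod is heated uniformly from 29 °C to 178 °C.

Free expansion if unrestrained: δ_free = αΔT L = 8.7×10⁻⁶ × 149 × 750 = 0.9722 mm.
At the allowable stress the elastic shortening the wall may impose is σL/E = 91 × 750 / (112×10³) = 0.6094 mm.
So the gap has to take up the difference, g_min = δ_free − σL/E = 0.9722 − 0.6094 = 0.3629 mm.

g ≈ 0.363 mm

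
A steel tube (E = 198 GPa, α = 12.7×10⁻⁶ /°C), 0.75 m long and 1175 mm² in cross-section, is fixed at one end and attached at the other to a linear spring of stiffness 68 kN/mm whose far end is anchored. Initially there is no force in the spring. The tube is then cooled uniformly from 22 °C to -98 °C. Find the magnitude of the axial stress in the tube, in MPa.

If the spring were absent the tube would shorten by αΔT L = 12.7×10⁻⁶ × 120 × 750 = 1.143 mm.
Let P be the tensile force in the spring. The tube extends elastically by PL/(AE) and the spring stretches by P/k; together these equal δ_free.
P [ L/(AE) + 1/k ] = δ_free → P [ 750/(1175×198×10³) + 1/(68×10³) ] = 1.143.
P = 1.143 / 1.793×10⁻⁵ = 63750 N.
σ = P/A = 63750/1175 = 54.25 MPa.

σ ≈ 54.3 MPa (tensile)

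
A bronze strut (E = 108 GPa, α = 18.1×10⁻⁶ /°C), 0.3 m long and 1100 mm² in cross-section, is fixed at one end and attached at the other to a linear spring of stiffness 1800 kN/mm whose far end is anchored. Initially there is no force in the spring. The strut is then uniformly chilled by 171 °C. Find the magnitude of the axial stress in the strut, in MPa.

σ ≈ 274 MPa (tensile)

Free thermal contraction: δ_free = αΔT L = 18.1×10⁻⁶ × 171 × 300 = 0.9285 mm.
Let P be the tensile force in the spring. The strut extends elastically by PL/(AE) and the spring stretches by P/k; together these equal δ_free.
P [ L/(AE) + 1/k ] = δ_free → P [ 300/(1100×108×10³) + 1/(1800×10³) ] = 0.9285.
P = 0.9285 / 3.081×10⁻⁶ = 301400 N.
σ = P/A = 301400/1100 = 274 MPa.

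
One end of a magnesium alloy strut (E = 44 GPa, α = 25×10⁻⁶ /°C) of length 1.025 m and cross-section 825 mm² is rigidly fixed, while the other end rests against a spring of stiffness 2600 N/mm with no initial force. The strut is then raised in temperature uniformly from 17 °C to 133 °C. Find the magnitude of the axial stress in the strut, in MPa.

The unrestrained thermal change is αΔT L = 25×10⁻⁶ × 116 × 1025 = 2.972 mm.
With a force P in the spring, the elastic change of the strut is PL/(AE) and that of the spring is P/k; compatibility requires their sum to equal δ_free.
P [ L/(AE) + 1/k ] = δ_free → P [ 1025/(825×44×10³) + 1/(2600) ] = 2.972.
P = 2.972 / 0.0004129 = 7200 N.
σ = P/A = 7200/825 = 8.727 MPa.

σ ≈ 8.73 MPa (compressive)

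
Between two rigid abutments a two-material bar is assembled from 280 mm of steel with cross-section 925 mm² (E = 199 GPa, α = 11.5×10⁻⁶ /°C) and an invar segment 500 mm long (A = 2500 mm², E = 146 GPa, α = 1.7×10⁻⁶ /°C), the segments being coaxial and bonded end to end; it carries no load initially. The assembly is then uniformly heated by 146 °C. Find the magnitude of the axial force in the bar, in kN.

If the supports were absent, the total length change would be Σ αᵢΔT Lᵢ = 11.5×10⁻⁶×146×280 + 1.7×10⁻⁶×146×500 = 0.5942 mm.
Since the ends are fixed, an axial force P builds up, equal in every segment, with P · Σ Lᵢ/(AᵢEᵢ) = δ_free.
Σ Lᵢ/(AᵢEᵢ) = 280/(925×199×10³) + 500/(2500×146×10³) = 2.891×10⁻⁶ mm/N.
P = 0.5942 / 2.891×10⁻⁶ = 205500 N = 205.5 kN, compressive.

P ≈ 206 kN (compressive)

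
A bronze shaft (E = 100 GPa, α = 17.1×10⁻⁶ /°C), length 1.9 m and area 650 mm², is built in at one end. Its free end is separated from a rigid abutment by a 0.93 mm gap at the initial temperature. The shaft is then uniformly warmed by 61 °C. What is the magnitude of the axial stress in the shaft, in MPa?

σ ≈ 55.4 MPa (compressive)

Unrestrained expansion: δ_free = αΔT L = 17.1×10⁻⁶ × 61 × 1900 = 1.982 mm.
This exceeds the 0.93 mm gap, so the wall pushes back. The portion of expansion that must be recovered elastically is δ_free − gap = 1.982 − 0.93 = 1.052 mm.
That suppressed elongation corresponds to σ = E·Δ/L = 100×10³ × 1.052/1900 = 55.36 MPa.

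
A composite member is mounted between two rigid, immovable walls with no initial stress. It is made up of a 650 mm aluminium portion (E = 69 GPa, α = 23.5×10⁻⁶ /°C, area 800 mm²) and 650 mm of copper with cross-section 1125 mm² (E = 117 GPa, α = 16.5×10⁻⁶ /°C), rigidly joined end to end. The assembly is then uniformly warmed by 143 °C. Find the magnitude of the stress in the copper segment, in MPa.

σ ≈ 198 MPa (compressive)

Free thermal expansion of the whole bar: Σ αᵢΔT Lᵢ = 23.5×10⁻⁶×143×650 + 16.5×10⁻⁶×143×650 = 3.718 mm.
The rigid supports impose zero overall length change; the single axial force P common to all segments must satisfy P Σ Lᵢ/(AᵢEᵢ) = δ_free.
The series flexibility is Σ Lᵢ/(AᵢEᵢ) = 650/(800×69×10³) + 650/(1125×117×10³) = 1.671×10⁻⁵ mm/N.
P = 3.718 / 1.671×10⁻⁵ = 222500 N = 222.5 kN, compressive.
σ_{copper} = P / A = 222500 / 1125 = 197.7 MPa.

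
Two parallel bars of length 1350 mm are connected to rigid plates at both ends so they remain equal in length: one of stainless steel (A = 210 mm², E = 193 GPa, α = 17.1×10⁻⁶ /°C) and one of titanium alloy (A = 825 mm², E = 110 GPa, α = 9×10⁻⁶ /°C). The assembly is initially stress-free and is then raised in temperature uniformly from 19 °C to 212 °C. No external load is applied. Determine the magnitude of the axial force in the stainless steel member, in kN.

Both members must finish at the same length. With the larger α, the stainless steel tends to over-expand; the plates restrain it, putting the stainless steel in compression and the titanium alloy in tension. With no external load the two internal forces are equal and opposite, magnitude P.
Compatibility of the two members (thermal + elastic change equal): (α₁ − α₂)ΔT = P·[1/(A₁E₁) + 1/(A₂E₂)].
|α₁ − α₂|·ΔT = 8.1×10⁻⁶ × 193 = 0.001563.
1/(A₁E₁) + 1/(A₂E₂) = 1/(210×193×10³) + 1/(825×110×10³) = 3.569×10⁻⁸ N⁻¹.
So P = 0.001563 / 3.569×10⁻⁸ = 43.8 kN.

P ≈ 43.8 kN (compressive in the stainless steel)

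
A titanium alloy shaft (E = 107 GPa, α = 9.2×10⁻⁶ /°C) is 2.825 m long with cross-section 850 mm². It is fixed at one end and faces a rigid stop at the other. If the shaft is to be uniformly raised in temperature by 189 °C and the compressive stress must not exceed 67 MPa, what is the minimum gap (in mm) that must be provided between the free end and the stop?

g ≈ 3.14 mm

With no wall the shaft would lengthen by αΔT L = 9.2×10⁻⁶ × 189 × 2825 = 4.912 mm.
A stress of 67 MPa corresponds to the wall pushing the shaft back by σL/E = 67×2825/(107×10³) = 1.769 mm.
The gap must absorb the remainder: g_min = 4.912 − 1.769 = 3.143 mm.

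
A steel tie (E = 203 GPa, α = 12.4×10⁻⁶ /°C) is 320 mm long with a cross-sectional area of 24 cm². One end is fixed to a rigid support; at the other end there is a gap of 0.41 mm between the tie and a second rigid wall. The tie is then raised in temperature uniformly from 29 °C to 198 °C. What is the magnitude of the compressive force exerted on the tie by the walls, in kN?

P ≈ 397 kN

Free thermal elongation = αΔT L = 12.4×10⁻⁶ × 169 × 320 = 0.6706 mm.
After closing the 0.41 mm clearance, 0.6706 − 0.41 = 0.2606 mm of expansion remains to be suppressed by the wall.
That suppressed elongation corresponds to σ = E·Δ/L = 203×10³ × 0.2606/320 = 165.3 MPa.
P = σA = 165.3 × 2400 = 396.8 kN.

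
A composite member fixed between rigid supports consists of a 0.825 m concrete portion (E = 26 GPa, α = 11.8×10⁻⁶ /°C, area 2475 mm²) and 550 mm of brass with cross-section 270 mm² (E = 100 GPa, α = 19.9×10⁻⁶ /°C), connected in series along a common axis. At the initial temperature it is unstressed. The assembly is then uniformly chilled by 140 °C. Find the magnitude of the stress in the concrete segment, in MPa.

With the walls removed the bar would change length by δ_free = Σ αᵢΔT Lᵢ = 11.8×10⁻⁶×140×825 + 19.9×10⁻⁶×140×550 = 2.895 mm.
The rigid supports impose zero overall length change; the single axial force P common to all segments must satisfy P Σ Lᵢ/(AᵢEᵢ) = δ_free.
Σ Lᵢ/(AᵢEᵢ) = 825/(2475×26×10³) + 550/(270×100×10³) = 3.319×10⁻⁵ mm/N.
P = 2.895 / 3.319×10⁻⁵ = 87230 N = 87.23 kN, tensile.
σ_{concrete} = P / A = 87230 / 2475 = 35.24 MPa.

σ ≈ 35.2 MPa (tensile)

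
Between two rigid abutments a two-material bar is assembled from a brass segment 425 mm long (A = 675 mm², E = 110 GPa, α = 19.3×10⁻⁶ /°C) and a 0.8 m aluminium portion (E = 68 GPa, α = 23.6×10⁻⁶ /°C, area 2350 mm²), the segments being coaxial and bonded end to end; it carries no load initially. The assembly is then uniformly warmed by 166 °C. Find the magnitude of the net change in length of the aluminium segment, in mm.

|ΔL| ≈ 1.04 mm

If the supports were absent, the total length change would be Σ αᵢΔT Lᵢ = 19.3×10⁻⁶×166×425 + 23.6×10⁻⁶×166×800 = 4.496 mm.
Since the ends are fixed, an axial force P builds up, equal in every segment, with P · Σ Lᵢ/(AᵢEᵢ) = δ_free.
Σ Lᵢ/(AᵢEᵢ) = 425/(675×110×10³) + 800/(2350×68×10³) = 1.073×10⁻⁵ mm/N.
P = 4.496 / 1.073×10⁻⁵ = 419000 N = 419 kN, compressive.
For the aluminium segment, free thermal change = 23.6×10⁻⁶×166×800 = 3.134 mm and elastic change from P = 419000×800/(2350×68×10³) = 2.098 mm; these oppose, so the net change is 1.04 mm (segment lengthens).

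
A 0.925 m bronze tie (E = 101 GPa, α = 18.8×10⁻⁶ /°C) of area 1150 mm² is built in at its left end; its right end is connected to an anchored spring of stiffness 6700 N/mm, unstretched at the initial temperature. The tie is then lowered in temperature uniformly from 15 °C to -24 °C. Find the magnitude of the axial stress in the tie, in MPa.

The unrestrained thermal change is αΔT L = 18.8×10⁻⁶ × 39 × 925 = 0.6782 mm.
With a force P in the spring, the elastic change of the tie is PL/(AE) and that of the spring is P/k; compatibility requires their sum to equal δ_free.
P [ L/(AE) + 1/k ] = δ_free → P [ 925/(1150×101×10³) + 1/(6700) ] = 0.6782.
P = 0.6782 / 0.0001572 = 4314 N.
σ = P/A = 4314/1150 = 3.751 MPa.

σ ≈ 3.75 MPa (tensile)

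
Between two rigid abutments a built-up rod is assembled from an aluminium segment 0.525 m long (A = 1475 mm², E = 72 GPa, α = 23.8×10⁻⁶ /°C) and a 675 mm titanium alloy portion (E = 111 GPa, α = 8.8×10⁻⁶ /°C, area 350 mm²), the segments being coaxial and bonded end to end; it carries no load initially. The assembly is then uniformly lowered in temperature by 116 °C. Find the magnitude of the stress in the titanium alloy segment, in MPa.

σ ≈ 274 MPa (tensile)

If the supports were absent, the total length change would be Σ αᵢΔT Lᵢ = 23.8×10⁻⁶×116×525 + 8.8×10⁻⁶×116×675 = 2.138 mm.
The walls prevent any net length change, so an axial force P (same in every segment) develops. Compatibility: P · Σ Lᵢ/(AᵢEᵢ) = δ_free.
Σ Lᵢ/(AᵢEᵢ) = 525/(1475×72×10³) + 675/(350×111×10³) = 2.232×10⁻⁵ mm/N.
P = 2.138 / 2.232×10⁻⁵ = 95820 N = 95.82 kN, tensile.
σ_{titanium alloy} = P / A = 95820 / 350 = 273.8 MPa.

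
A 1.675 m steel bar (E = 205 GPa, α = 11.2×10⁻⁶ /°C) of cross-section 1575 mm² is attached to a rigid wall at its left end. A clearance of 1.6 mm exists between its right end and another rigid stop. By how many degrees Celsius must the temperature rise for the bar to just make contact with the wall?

The gap closes when αΔT L = 1.6 mm, since the bar is still unstressed at that instant.
ΔT = 1.6 / (11.2×10⁻⁶ × 1675) = 85.29 °C.

ΔT ≈ 85.3 °C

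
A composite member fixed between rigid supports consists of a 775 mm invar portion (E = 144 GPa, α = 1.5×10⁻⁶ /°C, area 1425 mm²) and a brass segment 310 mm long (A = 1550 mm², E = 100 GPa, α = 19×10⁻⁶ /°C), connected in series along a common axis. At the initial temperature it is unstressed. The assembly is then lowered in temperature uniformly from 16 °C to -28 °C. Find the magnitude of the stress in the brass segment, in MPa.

σ ≈ 34.7 MPa (tensile)

With the walls removed the bar would change length by δ_free = Σ αᵢΔT Lᵢ = 1.5×10⁻⁶×44×775 + 19×10⁻⁶×44×310 = 0.3103 mm.
The walls prevent any net length change, so an axial force P (same in every segment) develops. Compatibility: P · Σ Lᵢ/(AᵢEᵢ) = δ_free.
The series flexibility is Σ Lᵢ/(AᵢEᵢ) = 775/(1425×144×10³) + 310/(1550×100×10³) = 5.777×10⁻⁶ mm/N.
Hence P = δ_free / Σ(L/AE) = 0.3103/5.777×10⁻⁶ = 53.72 kN (tensile).
σ_{brass} = P / A = 53720 / 1550 = 34.66 MPa.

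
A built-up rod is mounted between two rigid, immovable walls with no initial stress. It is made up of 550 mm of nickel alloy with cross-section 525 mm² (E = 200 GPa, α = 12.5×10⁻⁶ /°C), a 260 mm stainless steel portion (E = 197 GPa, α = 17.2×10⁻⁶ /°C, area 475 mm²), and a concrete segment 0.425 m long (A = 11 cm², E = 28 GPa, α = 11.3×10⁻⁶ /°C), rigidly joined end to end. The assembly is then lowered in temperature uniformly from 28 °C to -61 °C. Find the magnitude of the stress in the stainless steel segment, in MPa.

Free thermal contraction of the whole bar: Σ αᵢΔT Lᵢ = 12.5×10⁻⁶×89×550 + 17.2×10⁻⁶×89×260 + 11.3×10⁻⁶×89×425 = 1.437 mm.
The rigid supports impose zero overall length change; the single axial force P common to all segments must satisfy P Σ Lᵢ/(AᵢEᵢ) = δ_free.
The series flexibility is Σ Lᵢ/(AᵢEᵢ) = 550/(525×200×10³) + 260/(475×197×10³) + 425/(1100×28×10³) = 2.182×10⁻⁵ mm/N.
Hence P = δ_free / Σ(L/AE) = 1.437/2.182×10⁻⁵ = 65.89 kN (tensile).
σ_{stainless steel} = P / A = 65890 / 475 = 138.7 MPa.

σ ≈ 139 MPa (tensile)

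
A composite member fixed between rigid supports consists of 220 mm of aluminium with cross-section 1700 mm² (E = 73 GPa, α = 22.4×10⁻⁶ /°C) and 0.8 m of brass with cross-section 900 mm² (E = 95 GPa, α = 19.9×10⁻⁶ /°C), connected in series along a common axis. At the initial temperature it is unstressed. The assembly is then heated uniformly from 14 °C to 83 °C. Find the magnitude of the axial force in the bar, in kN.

Free thermal expansion of the whole bar: Σ αᵢΔT Lᵢ = 22.4×10⁻⁶×69×220 + 19.9×10⁻⁶×69×800 = 1.439 mm.
Since the ends are fixed, an axial force P builds up, equal in every segment, with P · Σ Lᵢ/(AᵢEᵢ) = δ_free.
The series flexibility is Σ Lᵢ/(AᵢEᵢ) = 220/(1700×73×10³) + 800/(900×95×10³) = 1.113×10⁻⁵ mm/N.
Hence P = δ_free / Σ(L/AE) = 1.439/1.113×10⁻⁵ = 129.3 kN (compressive).

P ≈ 129 kN (compressive)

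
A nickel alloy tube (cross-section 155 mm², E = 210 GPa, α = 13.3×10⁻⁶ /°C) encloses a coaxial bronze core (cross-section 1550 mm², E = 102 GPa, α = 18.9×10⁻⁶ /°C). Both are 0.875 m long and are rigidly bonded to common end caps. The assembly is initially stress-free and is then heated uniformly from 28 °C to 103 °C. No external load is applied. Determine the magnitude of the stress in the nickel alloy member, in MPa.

σ ≈ 73.1 MPa (tensile)

The bronze has the larger α, so on heating it would change length more than the nickel alloy if both were free. The rigid plates force a common final length, so the bronze is put into compression and the nickel alloy into tension, with equal and opposite forces P (no external load).
Setting the final lengths equal and cancelling L: (α₁ − α₂)ΔT = P/(A₁E₁) + P/(A₂E₂).
|α₁ − α₂|·ΔT = 5.6×10⁻⁶ × 75 = 0.00042.
1/(A₁E₁) + 1/(A₂E₂) = 1/(155×210×10³) + 1/(1550×102×10³) = 3.705×10⁻⁸ N⁻¹.
P = 0.00042 / 3.705×10⁻⁸ = 11340 N = 11.34 kN.
σ_{nickel alloy} = P/A₁ = 11340/155 = 73.14 MPa, tensile.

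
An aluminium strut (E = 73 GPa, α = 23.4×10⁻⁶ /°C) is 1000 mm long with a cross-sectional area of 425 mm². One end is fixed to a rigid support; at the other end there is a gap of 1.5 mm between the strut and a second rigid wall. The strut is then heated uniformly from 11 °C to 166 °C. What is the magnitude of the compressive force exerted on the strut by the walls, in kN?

Free thermal elongation = αΔT L = 23.4×10⁻⁶ × 155 × 1000 = 3.627 mm.
This exceeds the 1.5 mm gap, so the wall pushes back. The portion of expansion that must be recovered elastically is δ_free − gap = 3.627 − 1.5 = 2.127 mm.
Compatibility: PL/(AE) = 2.127 mm, so σ = P/A = E × (2.127/1000) = 155.3 MPa.
Force on the wall = σA = 155.3 × 425 mm² = 65.99 kN.

P ≈ 66 kN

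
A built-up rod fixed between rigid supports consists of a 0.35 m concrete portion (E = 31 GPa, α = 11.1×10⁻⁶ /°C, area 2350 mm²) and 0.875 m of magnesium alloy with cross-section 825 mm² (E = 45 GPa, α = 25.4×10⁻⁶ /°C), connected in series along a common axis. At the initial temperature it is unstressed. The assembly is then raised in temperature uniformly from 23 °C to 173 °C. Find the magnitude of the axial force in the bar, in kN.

P ≈ 138 kN (compressive)

With the walls removed the bar would change length by δ_free = Σ αᵢΔT Lᵢ = 11.1×10⁻⁶×150×350 + 25.4×10⁻⁶×150×875 = 3.916 mm.
Since the ends are fixed, an axial force P builds up, equal in every segment, with P · Σ Lᵢ/(AᵢEᵢ) = δ_free.
Σ Lᵢ/(AᵢEᵢ) = 350/(2350×31×10³) + 875/(825×45×10³) = 2.837×10⁻⁵ mm/N.
P = 3.916 / 2.837×10⁻⁵ = 138000 N = 138 kN, compressive.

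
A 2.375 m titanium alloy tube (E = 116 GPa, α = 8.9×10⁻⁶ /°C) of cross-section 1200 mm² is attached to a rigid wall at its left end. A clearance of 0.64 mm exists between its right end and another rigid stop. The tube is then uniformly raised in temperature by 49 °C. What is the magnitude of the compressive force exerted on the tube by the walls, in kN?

Free thermal elongation = αΔT L = 8.9×10⁻⁶ × 49 × 2375 = 1.036 mm.
After closing the 0.64 mm clearance, 1.036 − 0.64 = 0.3957 mm of expansion remains to be suppressed by the wall.
That suppressed elongation corresponds to σ = E·Δ/L = 116×10³ × 0.3957/2375 = 19.33 MPa.
Force on the wall = σA = 19.33 × 1200 mm² = 23.19 kN.

P ≈ 23.2 kN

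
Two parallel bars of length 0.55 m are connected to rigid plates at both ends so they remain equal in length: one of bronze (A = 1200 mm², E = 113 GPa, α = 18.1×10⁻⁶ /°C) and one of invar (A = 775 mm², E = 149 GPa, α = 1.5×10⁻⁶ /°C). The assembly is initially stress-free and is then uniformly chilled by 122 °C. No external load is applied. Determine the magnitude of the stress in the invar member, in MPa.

σ ≈ 163 MPa (compressive)

Both members must finish at the same length. With the larger α, the bronze tends to over-contract; the plates restrain it, putting the bronze in tension and the invar in compression. With no external load the two internal forces are equal and opposite, magnitude P.
Setting the final lengths equal and cancelling L: (α₁ − α₂)ΔT = P/(A₁E₁) + P/(A₂E₂).
|α₁ − α₂|·ΔT = 16.6×10⁻⁶ × 122 = 0.002025.
1/(A₁E₁) + 1/(A₂E₂) = 1/(1200×113×10³) + 1/(775×149×10³) = 1.603×10⁻⁸ N⁻¹.
So P = 0.002025 / 1.603×10⁻⁸ = 126.3 kN.
σ_{invar} = P/A₂ = 126300/775 = 163 MPa, compressive.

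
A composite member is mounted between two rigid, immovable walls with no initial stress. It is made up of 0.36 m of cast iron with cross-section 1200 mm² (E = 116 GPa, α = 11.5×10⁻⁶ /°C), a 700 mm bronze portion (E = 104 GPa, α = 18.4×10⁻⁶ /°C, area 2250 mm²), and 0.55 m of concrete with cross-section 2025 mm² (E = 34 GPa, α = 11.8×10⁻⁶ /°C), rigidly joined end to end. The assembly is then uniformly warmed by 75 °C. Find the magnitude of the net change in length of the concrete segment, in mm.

|ΔL| ≈ 0.552 mm

With the walls removed the bar would change length by δ_free = Σ αᵢΔT Lᵢ = 11.5×10⁻⁶×75×360 + 18.4×10⁻⁶×75×700 + 11.8×10⁻⁶×75×550 = 1.763 mm.
Since the ends are fixed, an axial force P builds up, equal in every segment, with P · Σ Lᵢ/(AᵢEᵢ) = δ_free.
Σ Lᵢ/(AᵢEᵢ) = 360/(1200×116×10³) + 700/(2250×104×10³) + 550/(2025×34×10³) = 1.357×10⁻⁵ mm/N.
Hence P = δ_free / Σ(L/AE) = 1.763/1.357×10⁻⁵ = 130 kN (compressive).
For the concrete segment, free thermal change = 11.8×10⁻⁶×75×550 = 0.4868 mm and elastic change from P = 130000×550/(2025×34×10³) = 1.038 mm; these oppose, so the net change is 0.552 mm (segment shortens).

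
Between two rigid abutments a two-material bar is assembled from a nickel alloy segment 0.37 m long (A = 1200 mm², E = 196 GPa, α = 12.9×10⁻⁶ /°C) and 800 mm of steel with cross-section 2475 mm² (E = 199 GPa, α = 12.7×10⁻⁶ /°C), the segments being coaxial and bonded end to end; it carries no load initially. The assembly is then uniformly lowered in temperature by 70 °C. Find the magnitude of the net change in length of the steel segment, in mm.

With the walls removed the bar would change length by δ_free = Σ αᵢΔT Lᵢ = 12.9×10⁻⁶×70×370 + 12.7×10⁻⁶×70×800 = 1.045 mm.
The walls prevent any net length change, so an axial force P (same in every segment) develops. Compatibility: P · Σ Lᵢ/(AᵢEᵢ) = δ_free.
Σ Lᵢ/(AᵢEᵢ) = 370/(1200×196×10³) + 800/(2475×199×10³) = 3.197×10⁻⁶ mm/N.
P = 1.045 / 3.197×10⁻⁶ = 326900 N = 326.9 kN, tensile.
For the steel segment, free thermal change = 12.7×10⁻⁶×70×800 = 0.7112 mm and elastic change from P = 326900×800/(2475×199×10³) = 0.531 mm; these oppose, so the net change is 0.18 mm (segment shortens).

|ΔL| ≈ 0.18 mm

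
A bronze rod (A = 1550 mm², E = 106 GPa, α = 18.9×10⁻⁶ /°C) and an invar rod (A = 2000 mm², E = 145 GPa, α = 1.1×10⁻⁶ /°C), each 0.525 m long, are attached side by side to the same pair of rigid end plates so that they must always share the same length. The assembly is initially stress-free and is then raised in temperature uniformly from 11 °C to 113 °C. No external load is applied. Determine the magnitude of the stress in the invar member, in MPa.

σ ≈ 95.2 MPa (tensile)

Equilibrium of a rigid end plate with no external load gives equal and opposite internal forces ±P in the two members. Since α_{bronze} > α_{invar}, heating drives the bronze into compression and the invar into tension.
Compatibility of the two members (thermal + elastic change equal): (α₁ − α₂)ΔT = P·[1/(A₁E₁) + 1/(A₂E₂)].
|α₁ − α₂|·ΔT = 17.8×10⁻⁶ × 102 = 0.001816.
1/(A₁E₁) + 1/(A₂E₂) = 1/(1550×106×10³) + 1/(2000×145×10³) = 9.535×10⁻⁹ N⁻¹.
P = 0.001816 / 9.535×10⁻⁹ = 190400 N = 190.4 kN.
σ_{invar} = P/A₂ = 190400/2000 = 95.21 MPa, tensile.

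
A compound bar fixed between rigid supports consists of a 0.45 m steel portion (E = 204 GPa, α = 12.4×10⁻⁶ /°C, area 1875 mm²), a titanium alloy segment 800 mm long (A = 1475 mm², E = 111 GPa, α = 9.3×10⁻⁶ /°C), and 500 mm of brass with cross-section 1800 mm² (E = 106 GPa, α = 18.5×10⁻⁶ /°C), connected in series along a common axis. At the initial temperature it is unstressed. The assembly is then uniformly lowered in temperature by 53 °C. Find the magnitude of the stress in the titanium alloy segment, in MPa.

σ ≈ 92.2 MPa (tensile)

If the supports were absent, the total length change would be Σ αᵢΔT Lᵢ = 12.4×10⁻⁶×53×450 + 9.3×10⁻⁶×53×800 + 18.5×10⁻⁶×53×500 = 1.18 mm.
The rigid supports impose zero overall length change; the single axial force P common to all segments must satisfy P Σ Lᵢ/(AᵢEᵢ) = δ_free.
The series flexibility is Σ Lᵢ/(AᵢEᵢ) = 450/(1875×204×10³) + 800/(1475×111×10³) + 500/(1800×106×10³) = 8.683×10⁻⁶ mm/N.
Hence P = δ_free / Σ(L/AE) = 1.18/8.683×10⁻⁶ = 135.9 kN (tensile).
σ_{titanium alloy} = P / A = 135900 / 1475 = 92.16 MPa.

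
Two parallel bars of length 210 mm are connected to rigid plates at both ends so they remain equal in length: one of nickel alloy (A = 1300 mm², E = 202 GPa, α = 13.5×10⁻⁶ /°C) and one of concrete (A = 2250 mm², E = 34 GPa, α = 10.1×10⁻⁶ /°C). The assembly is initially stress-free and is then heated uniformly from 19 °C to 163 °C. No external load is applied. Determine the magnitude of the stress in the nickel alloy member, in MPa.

The nickel alloy has the larger α, so on heating it would change length more than the concrete if both were free. The rigid plates force a common final length, so the nickel alloy is put into compression and the concrete into tension, with equal and opposite forces P (no external load).
Setting the final lengths equal and cancelling L: (α₁ − α₂)ΔT = P/(A₁E₁) + P/(A₂E₂).
|α₁ − α₂|·ΔT = 3.4×10⁻⁶ × 144 = 0.0004896.
1/(A₁E₁) + 1/(A₂E₂) = 1/(1300×202×10³) + 1/(2250×34×10³) = 1.688×10⁻⁸ N⁻¹.
So P = 0.0004896 / 1.688×10⁻⁸ = 29 kN.
σ_{nickel alloy} = P/A₁ = 29000/1300 = 22.31 MPa, compressive.

σ ≈ 22.3 MPa (compressive)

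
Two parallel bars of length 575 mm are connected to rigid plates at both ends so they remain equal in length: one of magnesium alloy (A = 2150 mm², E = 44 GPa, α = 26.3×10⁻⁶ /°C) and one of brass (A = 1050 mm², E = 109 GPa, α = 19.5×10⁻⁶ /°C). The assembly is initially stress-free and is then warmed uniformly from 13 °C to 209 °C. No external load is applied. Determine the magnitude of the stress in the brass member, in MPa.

σ ≈ 65.7 MPa (tensile)

The magnesium alloy has the larger α, so on heating it would change length more than the brass if both were free. The rigid plates force a common final length, so the magnesium alloy is put into compression and the brass into tension, with equal and opposite forces P (no external load).
Equating the net (thermal + elastic) strains gives |α₁ − α₂|·ΔT = P·[1/(A₁E₁) + 1/(A₂E₂)].
|α₁ − α₂|·ΔT = 6.8×10⁻⁶ × 196 = 0.001333.
1/(A₁E₁) + 1/(A₂E₂) = 1/(2150×44×10³) + 1/(1050×109×10³) = 1.931×10⁻⁸ N⁻¹.
So P = 0.001333 / 1.931×10⁻⁸ = 69.03 kN.
σ_{brass} = P/A₂ = 69030/1050 = 65.74 MPa, tensile.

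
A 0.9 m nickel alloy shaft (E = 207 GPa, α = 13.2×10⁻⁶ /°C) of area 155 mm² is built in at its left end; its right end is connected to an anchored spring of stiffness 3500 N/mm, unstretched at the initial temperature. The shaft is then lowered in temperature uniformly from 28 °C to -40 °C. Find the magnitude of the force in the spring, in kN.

If the spring were absent the shaft would shorten by αΔT L = 13.2×10⁻⁶ × 68 × 900 = 0.8078 mm.
Let P be the tensile force in the spring. The shaft extends elastically by PL/(AE) and the spring stretches by P/k; together these equal δ_free.
So P = δ_free / [L/(AE) + 1/k] = 0.8078 / [ 900/(155×207×10³) + 1/(3500) ].
P = 0.8078 / 0.0003138 = 2575 N.

P ≈ 2.57 kN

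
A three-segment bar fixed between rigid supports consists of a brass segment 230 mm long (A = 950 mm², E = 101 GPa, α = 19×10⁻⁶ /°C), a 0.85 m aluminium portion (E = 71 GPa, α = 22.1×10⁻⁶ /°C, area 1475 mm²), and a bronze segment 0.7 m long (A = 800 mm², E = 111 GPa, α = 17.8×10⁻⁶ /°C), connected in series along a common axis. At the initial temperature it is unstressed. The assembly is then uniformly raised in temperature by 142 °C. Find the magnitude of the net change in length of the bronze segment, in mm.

|ΔL| ≈ 0.398 mm

With the walls removed the bar would change length by δ_free = Σ αᵢΔT Lᵢ = 19×10⁻⁶×142×230 + 22.1×10⁻⁶×142×850 + 17.8×10⁻⁶×142×700 = 5.057 mm.
The walls prevent any net length change, so an axial force P (same in every segment) develops. Compatibility: P · Σ Lᵢ/(AᵢEᵢ) = δ_free.
Σ Lᵢ/(AᵢEᵢ) = 230/(950×101×10³) + 850/(1475×71×10³) + 700/(800×111×10³) = 1.84×10⁻⁵ mm/N.
P = 5.057 / 1.84×10⁻⁵ = 274900 N = 274.9 kN, compressive.
For the bronze segment, free thermal change = 17.8×10⁻⁶×142×700 = 1.769 mm and elastic change from P = 274900×700/(800×111×10³) = 2.167 mm; these oppose, so the net change is 0.398 mm (segment shortens).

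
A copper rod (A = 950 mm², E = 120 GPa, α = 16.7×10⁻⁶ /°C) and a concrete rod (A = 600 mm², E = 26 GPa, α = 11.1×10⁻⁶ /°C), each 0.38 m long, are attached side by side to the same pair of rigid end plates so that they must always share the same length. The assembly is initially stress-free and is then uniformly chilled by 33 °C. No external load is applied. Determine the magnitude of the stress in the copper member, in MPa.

Equilibrium of a rigid end plate with no external load gives equal and opposite internal forces ±P in the two members. Since α_{copper} > α_{concrete}, cooling drives the copper into tension and the concrete into compression.
Equating the net (thermal + elastic) strains gives |α₁ − α₂|·ΔT = P·[1/(A₁E₁) + 1/(A₂E₂)].
|α₁ − α₂|·ΔT = 5.6×10⁻⁶ × 33 = 0.0001848.
1/(A₁E₁) + 1/(A₂E₂) = 1/(950×120×10³) + 1/(600×26×10³) = 7.287×10⁻⁸ N⁻¹.
P = 0.0001848 / 7.287×10⁻⁸ = 2536 N = 2.536 kN.
σ_{copper} = P/A₁ = 2536/950 = 2.669 MPa, tensile.

σ ≈ 2.67 MPa (tensile)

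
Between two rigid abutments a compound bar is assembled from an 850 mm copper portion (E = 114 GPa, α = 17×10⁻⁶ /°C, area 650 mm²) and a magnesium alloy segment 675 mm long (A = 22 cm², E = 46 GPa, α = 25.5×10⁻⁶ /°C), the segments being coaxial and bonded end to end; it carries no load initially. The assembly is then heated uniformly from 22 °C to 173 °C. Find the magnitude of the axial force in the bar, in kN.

P ≈ 264 kN (compressive)

With the walls removed the bar would change length by δ_free = Σ αᵢΔT Lᵢ = 17×10⁻⁶×151×850 + 25.5×10⁻⁶×151×675 = 4.781 mm.
The rigid supports impose zero overall length change; the single axial force P common to all segments must satisfy P Σ Lᵢ/(AᵢEᵢ) = δ_free.
Σ Lᵢ/(AᵢEᵢ) = 850/(650×114×10³) + 675/(2200×46×10³) = 1.814×10⁻⁵ mm/N.
So P = 4.781 / 1.814×10⁻⁵ = 263.5 kN, compressive.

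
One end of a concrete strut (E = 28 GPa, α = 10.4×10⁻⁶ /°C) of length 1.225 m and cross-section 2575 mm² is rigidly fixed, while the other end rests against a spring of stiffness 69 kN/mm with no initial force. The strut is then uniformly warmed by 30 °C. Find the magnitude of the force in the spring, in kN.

P ≈ 12.1 kN

Free thermal expansion: δ_free = αΔT L = 10.4×10⁻⁶ × 30 × 1225 = 0.3822 mm.
Let P be the compressive force at the spring. The strut shortens elastically by PL/(AE) and the spring compresses by P/k; together these equal δ_free.
So P = δ_free / [L/(AE) + 1/k] = 0.3822 / [ 1225/(2575×28×10³) + 1/(69×10³) ].
P = 0.3822 / 3.148×10⁻⁵ = 12140 N.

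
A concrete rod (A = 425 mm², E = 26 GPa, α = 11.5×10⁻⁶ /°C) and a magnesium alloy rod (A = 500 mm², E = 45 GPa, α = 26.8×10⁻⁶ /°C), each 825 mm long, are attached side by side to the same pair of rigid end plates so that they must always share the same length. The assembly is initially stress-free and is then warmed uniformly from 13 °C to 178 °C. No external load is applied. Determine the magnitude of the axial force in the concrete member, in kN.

P ≈ 18.7 kN (tensile in the concrete)

Both members must finish at the same length. With the larger α, the magnesium alloy tends to over-expand; the plates restrain it, putting the magnesium alloy in compression and the concrete in tension. With no external load the two internal forces are equal and opposite, magnitude P.
Setting the final lengths equal and cancelling L: (α₁ − α₂)ΔT = P/(A₁E₁) + P/(A₂E₂).
|α₁ − α₂|·ΔT = 15.3×10⁻⁶ × 165 = 0.002524.
1/(A₁E₁) + 1/(A₂E₂) = 1/(425×26×10³) + 1/(500×45×10³) = 1.349×10⁻⁷ N⁻¹.
So P = 0.002524 / 1.349×10⁻⁷ = 18.71 kN.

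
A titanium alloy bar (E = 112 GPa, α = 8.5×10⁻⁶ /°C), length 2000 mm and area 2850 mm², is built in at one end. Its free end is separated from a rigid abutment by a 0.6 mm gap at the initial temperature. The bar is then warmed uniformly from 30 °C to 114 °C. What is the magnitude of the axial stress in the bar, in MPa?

σ ≈ 46.4 MPa (compressive)

Free thermal elongation = αΔT L = 8.5×10⁻⁶ × 84 × 2000 = 1.428 mm.
This exceeds the 0.6 mm gap, so the wall pushes back. The portion of expansion that must be recovered elastically is δ_free − gap = 1.428 − 0.6 = 0.828 mm.
Compatibility: PL/(AE) = 0.828 mm, so σ = P/A = E × (0.828/2000) = 46.37 MPa.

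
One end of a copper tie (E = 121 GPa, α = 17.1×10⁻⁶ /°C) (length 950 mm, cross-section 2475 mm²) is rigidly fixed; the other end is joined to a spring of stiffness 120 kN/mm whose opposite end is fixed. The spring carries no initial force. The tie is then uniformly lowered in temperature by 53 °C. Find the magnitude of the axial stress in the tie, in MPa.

σ ≈ 30.2 MPa (tensile)

If the spring were absent the tie would shorten by αΔT L = 17.1×10⁻⁶ × 53 × 950 = 0.861 mm.
With a force P in the spring, the elastic change of the tie is PL/(AE) and that of the spring is P/k; compatibility requires their sum to equal δ_free.
P [ L/(AE) + 1/k ] = δ_free → P [ 950/(2475×121×10³) + 1/(120×10³) ] = 0.861.
P = 0.861 / 1.151×10⁻⁵ = 74830 N.
σ = P/A = 74830/2475 = 30.24 MPa.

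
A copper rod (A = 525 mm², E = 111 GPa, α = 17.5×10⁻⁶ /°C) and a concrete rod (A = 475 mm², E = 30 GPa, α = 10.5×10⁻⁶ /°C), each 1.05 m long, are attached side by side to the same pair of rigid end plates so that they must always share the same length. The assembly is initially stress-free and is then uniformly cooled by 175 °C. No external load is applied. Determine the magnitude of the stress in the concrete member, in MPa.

The copper has the larger α, so on cooling it would change length more than the concrete if both were free. The rigid plates force a common final length, so the copper is put into tension and the concrete into compression, with equal and opposite forces P (no external load).
Compatibility of the two members (thermal + elastic change equal): (α₁ − α₂)ΔT = P·[1/(A₁E₁) + 1/(A₂E₂)].
|α₁ − α₂|·ΔT = 7×10⁻⁶ × 175 = 0.001225.
1/(A₁E₁) + 1/(A₂E₂) = 1/(525×111×10³) + 1/(475×30×10³) = 8.734×10⁻⁸ N⁻¹.
So P = 0.001225 / 8.734×10⁻⁸ = 14.03 kN.
σ_{concrete} = P/A₂ = 14030/475 = 29.53 MPa, compressive.

σ ≈ 29.5 MPa (compressive)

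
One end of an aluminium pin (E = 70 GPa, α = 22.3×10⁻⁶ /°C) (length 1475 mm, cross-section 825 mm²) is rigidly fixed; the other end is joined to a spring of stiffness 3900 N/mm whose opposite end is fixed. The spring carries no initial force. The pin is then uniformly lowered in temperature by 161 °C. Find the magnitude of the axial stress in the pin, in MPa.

σ ≈ 22.8 MPa (tensile)

Free thermal contraction: δ_free = αΔT L = 22.3×10⁻⁶ × 161 × 1475 = 5.296 mm.
With a force P in the spring, the elastic change of the pin is PL/(AE) and that of the spring is P/k; compatibility requires their sum to equal δ_free.
P [ L/(AE) + 1/k ] = δ_free → P [ 1475/(825×70×10³) + 1/(3900) ] = 5.296.
P = 5.296 / 0.000282 = 18780 N.
σ = P/A = 18780/825 = 22.77 MPa.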